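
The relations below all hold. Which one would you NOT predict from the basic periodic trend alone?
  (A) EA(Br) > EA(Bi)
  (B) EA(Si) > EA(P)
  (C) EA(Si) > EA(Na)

(B)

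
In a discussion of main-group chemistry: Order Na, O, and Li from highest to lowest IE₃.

Consider each +2 ion: Na²⁺ is already 1 electron into the core; O²⁺ still has 4 valence electrons; Li²⁺ is already 1 electron into the core.
Core electrons are held far more tightly than valence electrons, so Na and Li top the IE_3 order.
Tabulated IE_3 (kJ/mol): Na 6910, O 5300, Li 11815.
So the third ionization energies run O < Na < Li.

Li > Na > O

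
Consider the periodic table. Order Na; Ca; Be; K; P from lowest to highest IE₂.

Ca, Be, P, K, Na

After 1 electron has been removed, what remains? Na⁺ is the bare [Ne] core; Ca⁺ still has 1 valence electron; Be⁺ still has 1 valence electron; K⁺ is the bare [Ar] core; P⁺ still has 4 valence electrons.
Core electrons are held far more tightly than valence electrons, so K and Na top the IE_2 order.
Valence configurations: Ca⁺ [Ar]4s¹, Be⁺ [He]2s¹, P⁺ [Ne]3s²3p².
Approximate IE_2 values (kJ/mol): Na 4562, Ca 1145, Be 1757, K 3052, P 1907.
So the second ionization energies run Ca < Be < P < K < Na.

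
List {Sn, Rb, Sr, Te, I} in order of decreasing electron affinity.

I > Te > Sn > Rb > Sr

Electron affinity generally becomes more exothermic across a period toward the halogens and less exothermic down a group.
All lie in period 5; the across-period trend (electron affinity increases left to right) applies, with the exception below.
Note the exception: Rb has a higher electron affinity than Sr, contrary to the simple trend — adding an electron to Sr (ns²) has to open a new, higher-energy np subshell, which is unfavourable.
Approximate values (kJ/mol): Rb 47, Sr 5, Sn 107, Te 190, I 295.
So from highest to lowest: I > Te > Sn > Rb > Sr.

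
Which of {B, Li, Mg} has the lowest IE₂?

After 1 electron has been removed, what remains? B⁺ still has 2 valence electrons; Li⁺ is the bare [He] core; Mg⁺ still has 1 valence electron.
Breaking into a closed-shell core is much more expensive than removing a leftover valence electron — Li has the largest IE_2 here.
Valence configurations: B⁺ [He]2s², Mg⁺ [Ne]3s¹.
Approximate IE_2 values (kJ/mol): B 2427, Li 7298, Mg 1451.
So the second ionization energies run Mg < B < Li.

Mg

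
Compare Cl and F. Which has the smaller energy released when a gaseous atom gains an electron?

F

F is in period 2, group 17; Cl is in period 3, group 17.
Electron affinity generally becomes more exothermic across a period toward the halogens and less exothermic down a group.
All are in group 17; the group trend (electron affinity increases up the group) applies, with the exception below.
Note the exception: Cl has a higher electron affinity than F, contrary to the simple trend — F's small 2p subshell makes the incoming electron feel strong e⁻–e⁻ repulsion, so Cl actually releases more energy on gaining an electron.
Tabulated electron affinity (kJ/mol): F 328, Cl 349.
So F has the smaller energy released when a gaseous atom gains an electron (F < Cl).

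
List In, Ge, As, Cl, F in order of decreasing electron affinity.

Adding an electron releases more energy for atoms nearer the top right (short of the noble gases).
These span different periods and groups, so the two trends combine.
As > In: both effects reinforce here, so As is clearly the higher of the two.
Ge > As: this pair runs against the simple trend — see the exception note.
F > Ge: relative to Ge, both the across-period and down-group shifts push F's electron affinity up.
Cl > F: this pair runs against the simple trend — see the exception note.
Note the exception: Ge has a higher electron affinity than As, contrary to the simple trend — adding an electron to As's half-filled 4p³ is unfavourable, so Ge (4p²) has the more exothermic EA.
Note the exception: Cl has a higher electron affinity than F, contrary to the simple trend — F's small 2p subshell makes the incoming electron feel strong e⁻–e⁻ repulsion, so Cl actually releases more energy on gaining an electron.
Approximate values (kJ/mol): F 328, Cl 349, Ge 119, As 78, In 29.
So from highest to lowest: Cl > F > Ge > As > In.

Cl > F > Ge > As > In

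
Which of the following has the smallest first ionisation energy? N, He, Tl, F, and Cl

Tl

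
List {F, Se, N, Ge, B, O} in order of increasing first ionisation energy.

Ge, B, Se, O, N, F

First ionization energy rises across a period (greater Z_eff holds electrons more tightly) and falls down a group (valence electrons are farther from the nucleus).
These span different periods and groups, so the two trends combine.
B > Ge: period and group pull opposite ways; the down-group shift dominates (801 vs 762 kJ/mol).
Se > B: the two effects oppose for this pair; the across-period effect wins (941 vs 801 kJ/mol).
O > Se: O sits above Se in group 16, so the down-group effect alone puts O higher.
N > O: this pair runs against the simple trend — see the exception note.
F > N: both are in period 2; the period trend gives F the larger value.
Note the exception: N has a higher first ionization energy than O, contrary to the simple trend — pairing an electron in O's 2p⁴ costs repulsion energy, so O ionizes more easily than half-filled N (2p³).
Approximate values (kJ/mol): B 801, N 1402, O 1314, F 1681, Ge 762, Se 941.
So from lowest to highest: Ge < B < Se < O < N < F.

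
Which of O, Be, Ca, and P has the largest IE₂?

O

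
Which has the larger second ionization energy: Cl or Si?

Cl

IE_2 is the cost of taking one more electron from the +1 cation: Cl⁺ still has 6 valence electrons; Si⁺ still has 3 valence electrons.
All are still removing valence electrons, so compare the +1 ions as you would atoms: IE_2 generally rises across a period (higher Z_eff) and falls down a group (larger shell), subject to the usual subshell exceptions.
Valence configurations: Cl⁺ [Ne]3s²3p⁴, Si⁺ [Ne]3s²3p¹.
Approximate IE_2 values (kJ/mol): Cl 2298, Si 1577.
So the second ionization energies run Si < Cl.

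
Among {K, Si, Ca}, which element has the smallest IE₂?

Ca

The second ionization energy removes an electron from the +1 ion. For each element: K⁺ is the bare [Ar] core; Si⁺ still has 3 valence electrons; Ca⁺ still has 1 valence electron.
Pulling an electron out of a noble-gas core costs far more than removing a remaining valence electron, so K sits at the high end of IE_2.
Valence configurations: Si⁺ [Ne]3s²3p¹, Ca⁺ [Ar]4s¹.
Approximate IE_2 values (kJ/mol): K 3052, Si 1577, Ca 1145.
Overall IE_2 order: Ca < Si < K.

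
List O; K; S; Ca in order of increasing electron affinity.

Ca, K, O, S

O is in period 2, group 16; S is in period 3, group 16; K is in period 4, group 1; Ca is in period 4, group 2.
Atoms with high Z_eff and room in the valence shell (especially the halogens) have the most exothermic electron affinities.
Neither a single period nor a single group — weigh both effects.
K > Ca: this pair runs against the simple trend — see the exception note.
O > K: both effects reinforce here, so O is clearly the higher of the two.
S > O: this pair runs against the simple trend — see the exception note.
Note the exception: K has a higher electron affinity than Ca, contrary to the simple trend — adding an electron to Ca (ns²) has to open a new, higher-energy np subshell, which is unfavourable.
Note the exception: S has a higher electron affinity than O, contrary to the simple trend — the compact 2p subshell of O repels the added electron more than S's larger 3p does.
For reference (kJ/mol): O 141, S 200, K 48, Ca 2.
So from lowest to highest: Ca < K < O < S.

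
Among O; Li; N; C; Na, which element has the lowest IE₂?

C

After 1 electron has been removed, what remains? O⁺ still has 5 valence electrons; Li⁺ is the bare [He] core; N⁺ still has 4 valence electrons; C⁺ still has 3 valence electrons; Na⁺ is the bare [Ne] core.
Breaking into a closed-shell core is much more expensive than removing a leftover valence electron — Na and Li have the largest IE_2 here.
Valence configurations: O⁺ [He]2s²2p³, N⁺ [He]2s²2p², C⁺ [He]2s²2p¹.
The numbers (kJ/mol): O 3388, Li 7298, N 2856, C 2353, Na 4562.
Overall IE_2 order: C < N < O < Na < Li.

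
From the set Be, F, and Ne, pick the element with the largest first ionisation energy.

Ne

Be is in period 2, group 2; F is in period 2, group 17; Ne is in period 2, group 18.
First ionization energy rises across a period (greater Z_eff holds electrons more tightly) and falls down a group (valence electrons are farther from the nucleus).
All lie in period 2, so first ionization energy increases left to right.
The largest first ionisation energy among these belongs to Ne.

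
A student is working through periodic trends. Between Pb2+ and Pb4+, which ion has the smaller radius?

Pb4+

Both ions have Z = 82 protons, but Pb4+ has lost more electrons, so its remaining electrons feel a larger effective nuclear charge per electron and are pulled in more tightly.
Higher positive charge → smaller ion, so Pb2+ > Pb4+.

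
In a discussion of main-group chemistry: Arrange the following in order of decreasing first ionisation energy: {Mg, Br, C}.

C is in period 2, group 14; Mg is in period 3, group 2; Br is in period 4, group 17.
IE₁ increases left→right with effective nuclear charge and decreases top→bottom as the valence shell moves farther out.
Here both period and group differ, so the two effects have to be weighed against each other.
C > Mg: both effects reinforce here, so C is clearly the higher of the two.
Br > C: period and group pull opposite ways; the across-period shift dominates (1140 vs 1086 kJ/mol).
Approximate values (kJ/mol): C 1086, Mg 738, Br 1140.
So from highest to lowest: Br > C > Mg.

Br > C > Mg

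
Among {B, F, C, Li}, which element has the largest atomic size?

Li

Li is in period 2, group 1; B is in period 2, group 13; C is in period 2, group 14; F is in period 2, group 17.
Moving right in a period, electrons are added to the same shell under a stronger nuclear pull, so atoms get smaller; moving down, a new shell is opened and atoms get larger.
All lie in period 2, so atomic radius increases right to left.
The largest atomic size among these belongs to Li.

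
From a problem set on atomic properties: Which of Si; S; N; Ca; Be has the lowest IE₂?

Ca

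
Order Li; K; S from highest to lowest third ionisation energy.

Li > K > S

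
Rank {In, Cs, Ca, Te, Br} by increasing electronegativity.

Cs < Ca < In < Te < Br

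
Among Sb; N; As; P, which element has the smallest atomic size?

N

N is in period 2, group 15; P is in period 3, group 15; As is in period 4, group 15; Sb is in period 5, group 15.
Across a period the added protons contract the valence shell; down a group each new principal shell makes the atom larger.
All are in group 15, so atomic radius increases down the group.
The smallest atomic size among these belongs to N.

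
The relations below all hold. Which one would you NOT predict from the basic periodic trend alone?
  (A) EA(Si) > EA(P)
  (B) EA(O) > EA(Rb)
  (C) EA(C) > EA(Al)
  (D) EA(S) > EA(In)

The general trend: electron affinity increases across a period and decreases down a group.
(A) Si (period 3, group 14) vs P (period 3, group 15): the stated order contradicts the simple trend.
(B) O (period 2, group 16) vs Rb (period 5, group 1): the stated order agrees with the simple trend.
(C) C (period 2, group 14) vs Al (period 3, group 13): the stated order agrees with the simple trend.
(D) S (period 3, group 16) vs In (period 5, group 13): the stated order agrees with the simple trend.
The exception is (A): adding an electron to P's half-filled 3p³ is unfavourable, so Si (3p²) has the more exothermic EA.

(A)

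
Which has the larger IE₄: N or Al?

Al

The fourth ionization energy removes an electron from the +3 ion. For each element: N³⁺ still has 2 valence electrons; Al³⁺ is the bare [Ne] core.
Core electrons are held far more tightly than valence electrons, so Al tops the IE_4 order.
Tabulated IE_4 (kJ/mol): N 7475, Al 11577.
So the fourth ionization energies run N < Al.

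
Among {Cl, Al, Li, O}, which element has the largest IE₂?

IE_2 is the cost of taking one more electron from the +1 cation: Cl⁺ still has 6 valence electrons; Al⁺ still has 2 valence electrons; Li⁺ is the bare [He] core; O⁺ still has 5 valence electrons.
Core electrons are held far more tightly than valence electrons, so Li tops the IE_2 order.
Valence configurations: Cl⁺ [Ne]3s²3p⁴, Al⁺ [Ne]3s², O⁺ [He]2s²2p³.
Tabulated IE_2 (kJ/mol): Cl 2298, Al 1817, Li 7298, O 3388.
Overall IE_2 order: Al < Cl < O < Li.

Li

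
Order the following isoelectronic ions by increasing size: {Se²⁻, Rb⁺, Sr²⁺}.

Sr²⁺, Rb⁺, Se²⁻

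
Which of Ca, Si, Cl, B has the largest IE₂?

Consider each +1 ion: Ca⁺ still has 1 valence electron; Si⁺ still has 3 valence electrons; Cl⁺ still has 6 valence electrons; B⁺ still has 2 valence electrons.
All are still removing valence electrons, so compare the +1 ions as you would atoms: IE_2 generally rises across a period (higher Z_eff) and falls down a group (larger shell), subject to the usual subshell exceptions.
Valence configurations: Ca⁺ [Ar]4s¹, Si⁺ [Ne]3s²3p¹, Cl⁺ [Ne]3s²3p⁴, B⁺ [He]2s².
Approximate IE_2 values (kJ/mol): Ca 1145, Si 1577, Cl 2298, B 2427.
Hence IE_2: Ca < Si < Cl < B.

B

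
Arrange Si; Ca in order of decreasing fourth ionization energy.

Ca > Si

Consider each +3 ion: Si³⁺ still has 1 valence electron; Ca³⁺ is already 1 electron into the core.
Core electrons are held far more tightly than valence electrons, so Ca tops the IE_4 order.
The numbers (kJ/mol): Si 4356, Ca 6491.
So the fourth ionization energies run Si < Ca.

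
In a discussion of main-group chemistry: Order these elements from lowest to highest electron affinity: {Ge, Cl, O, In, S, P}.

O is in period 2, group 16; P is in period 3, group 15; S is in period 3, group 16; Cl is in period 3, group 17; Ge is in period 4, group 14; In is in period 5, group 13.
Electron affinity generally becomes more exothermic across a period toward the halogens and less exothermic down a group.
Here both period and group differ, so the two effects have to be weighed against each other.
P > In: both effects reinforce here, so P is clearly the higher of the two.
Ge > P: this pair runs against the simple trend — see the exception note.
O > Ge: relative to Ge, both the across-period and down-group shifts push O's electron affinity up.
S > O: this pair runs against the simple trend — see the exception note.
Cl > S: Cl lies to the right of S in period 3, so the across-period effect alone puts Cl higher.
Note the exception: Ge has a higher electron affinity than P, contrary to the simple trend — adding an electron to P's half-filled np³ subshell costs electron-pairing energy.
Note the exception: S has a higher electron affinity than O, contrary to the simple trend — the compact 2p subshell of O repels the added electron more than S's larger 3p does.
For reference (kJ/mol): O 141, P 72, S 200, Cl 349, Ge 119, In 29.
So from lowest to highest: In < P < Ge < O < S < Cl.

In, P, Ge, O, S, Cl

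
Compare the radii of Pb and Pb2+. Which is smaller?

Pb2+

Forming Pb2+ removes 2 electrons from Pb. Fewer electrons for the same nuclear charge means less shielding and a higher Z_eff on the remaining electrons.
A cation is smaller than its parent atom: Pb2+ < Pb.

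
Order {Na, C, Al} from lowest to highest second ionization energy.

Consider each +1 ion: Na⁺ is the bare [Ne] core; C⁺ still has 3 valence electrons; Al⁺ still has 2 valence electrons.
Breaking into a closed-shell core is much more expensive than removing a leftover valence electron — Na has the largest IE_2 here.
Valence configurations: C⁺ [He]2s²2p¹, Al⁺ [Ne]3s².
The numbers (kJ/mol): Na 4562, C 2353, Al 1817.
Hence IE_2: Al < C < Na.

Al < C < Na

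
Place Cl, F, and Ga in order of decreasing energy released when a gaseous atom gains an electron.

F is in period 2, group 17; Cl is in period 3, group 17; Ga is in period 4, group 13.
Electron affinity generally becomes more exothermic across a period toward the halogens and less exothermic down a group.
Here both period and group differ, so the two effects have to be weighed against each other.
F > Ga: relative to Ga, both the across-period and down-group shifts push F's electron affinity up.
Cl > F: this pair runs against the simple trend — see the exception note.
Note the exception: Cl has a higher electron affinity than F, contrary to the simple trend — F's small 2p subshell makes the incoming electron feel strong e⁻–e⁻ repulsion, so Cl actually releases more energy on gaining an electron.
Approximate values (kJ/mol): F 328, Cl 349, Ga 29.
So from highest to lowest: Cl > F > Ga.

Cl, F, Ga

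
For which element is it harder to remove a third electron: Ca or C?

Ca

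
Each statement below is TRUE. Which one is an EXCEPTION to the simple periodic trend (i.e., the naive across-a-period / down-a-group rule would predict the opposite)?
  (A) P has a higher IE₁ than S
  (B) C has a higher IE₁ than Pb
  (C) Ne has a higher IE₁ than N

(A)

The general trend: IE₁ increases across a period and decreases down a group.
(A) P (period 3, group 15) vs S (period 3, group 16): the stated order contradicts the simple trend.
(B) C (period 2, group 14) vs Pb (period 6, group 14): the stated order agrees with the simple trend.
(C) Ne (period 2, group 18) vs N (period 2, group 15): the stated order agrees with the simple trend.
The exception is (A): S (3p⁴) ionizes more easily than half-filled P (3p³) because the paired 3p electron in S is pushed out by e⁻–e⁻ repulsion.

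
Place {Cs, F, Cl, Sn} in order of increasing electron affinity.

F is in period 2, group 17; Cl is in period 3, group 17; Sn is in period 5, group 14; Cs is in period 6, group 1.
Electron affinity generally becomes more exothermic across a period toward the halogens and less exothermic down a group.
Here both period and group differ, so the two effects have to be weighed against each other.
Sn > Cs: relative to Cs, both the across-period and down-group shifts push Sn's electron affinity up.
F > Sn: relative to Sn, both the across-period and down-group shifts push F's electron affinity up.
Cl > F: this pair runs against the simple trend — see the exception note.
Note the exception: Cl has a higher electron affinity than F, contrary to the simple trend — F's small 2p subshell makes the incoming electron feel strong e⁻–e⁻ repulsion, so Cl actually releases more energy on gaining an electron.
For reference (kJ/mol): F 328, Cl 349, Sn 107, Cs 46.
So from lowest to highest: Cs < Sn < F < Cl.

Cs < Sn < F < Cl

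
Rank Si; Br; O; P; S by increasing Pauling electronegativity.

Si, P, S, Br, O

Electronegativity increases across a period and decreases down a group, tracking effective nuclear charge and atomic size.
Neither a single period nor a single group — weigh both effects.
P > Si: both are in period 3; the period trend gives P the larger value.
S > P: S lies to the right of P in period 3, so the across-period effect alone puts S higher.
Br > S: period and group pull opposite ways; the across-period shift dominates (2.96 vs 2.58).
O > Br: the two effects oppose for this pair; the down-group effect wins (3.44 vs 2.96).
For reference (Pauling): O 3.44, Si 1.90, P 2.19, S 2.58, Br 2.96.
So from lowest to highest: Si < P < S < Br < O.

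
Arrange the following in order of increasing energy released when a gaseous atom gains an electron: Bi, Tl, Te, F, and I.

Electron affinity generally becomes more exothermic across a period toward the halogens and less exothermic down a group.
These span different periods and groups, so the two trends combine.
Bi > Tl: Bi lies to the right of Tl in period 6, so the across-period effect alone puts Bi higher.
Te > Bi: relative to Bi, both the across-period and down-group shifts push Te's electron affinity up.
I > Te: both are in period 5; the period trend gives I the larger value.
F > I: they share group 17; the group trend gives F the larger value.
Tabulated electron affinity (kJ/mol): F 328, Te 190, I 295, Tl 19, Bi 91.
So from lowest to highest: Tl < Bi < Te < I < F.

Tl < Bi < Te < I < F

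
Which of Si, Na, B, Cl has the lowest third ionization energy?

Consider each +2 ion: Si²⁺ still has 2 valence electrons; Na²⁺ is already 1 electron into the core; B²⁺ still has 1 valence electron; Cl²⁺ still has 5 valence electrons.
Breaking into a closed-shell core is much more expensive than removing a leftover valence electron — Na has the largest IE_3 here.
Valence configurations: Si²⁺ [Ne]3s², B²⁺ [He]2s¹, Cl²⁺ [Ne]3s²3p³.
Tabulated IE_3 (kJ/mol): Si 3232, Na 6910, B 3660, Cl 3822.
So the third ionization energies run Si < B < Cl < Na.

Si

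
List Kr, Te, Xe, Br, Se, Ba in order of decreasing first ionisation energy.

First ionization energy rises across a period (greater Z_eff holds electrons more tightly) and falls down a group (valence electrons are farther from the nucleus).
These span different periods and groups, so the two trends combine.
Te > Ba: relative to Ba, both the across-period and down-group shifts push Te's first ionization energy up.
Se > Te: Se sits above Te in group 16, so the down-group effect alone puts Se higher.
Br > Se: Br lies to the right of Se in period 4, so the across-period effect alone puts Br higher.
Xe > Br: the two effects oppose for this pair; the across-period effect wins (1170 vs 1140 kJ/mol).
Kr > Xe: they share group 18; the group trend gives Kr the larger value.
For reference (kJ/mol): Se 941, Br 1140, Kr 1351, Te 869, Xe 1170, Ba 503.
So from highest to lowest: Kr > Xe > Br > Se > Te > Ba.

Kr > Xe > Br > Se > Te > Ba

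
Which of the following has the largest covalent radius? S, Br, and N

N is in period 2, group 15; S is in period 3, group 16; Br is in period 4, group 17.
Atomic radius shrinks across a period as nuclear charge pulls the same shell inward, and grows down a group as new shells are added.
These sit on a diagonal, where the across-period and down-group effects partly cancel.
S > N: the two effects oppose for this pair; the down-group effect wins (103 vs 71 pm).
Br > S: the two effects oppose for this pair; the down-group effect wins (114 vs 103 pm).
Approximate values (pm): N 71, S 103, Br 114.
The largest covalent radius among these belongs to Br.

Br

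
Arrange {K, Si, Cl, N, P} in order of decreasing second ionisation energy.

K > N > Cl > P > Si

Consider each +1 ion: K⁺ is the bare [Ar] core; Si⁺ still has 3 valence electrons; Cl⁺ still has 6 valence electrons; N⁺ still has 4 valence electrons; P⁺ still has 4 valence electrons.
Core electrons are held far more tightly than valence electrons, so K tops the IE_2 order.
Valence configurations: Si⁺ [Ne]3s²3p¹, Cl⁺ [Ne]3s²3p⁴, N⁺ [He]2s²2p², P⁺ [Ne]3s²3p².
The numbers (kJ/mol): K 3052, Si 1577, Cl 2298, N 2856, P 1907.
Hence IE_2: Si < P < Cl < N < K.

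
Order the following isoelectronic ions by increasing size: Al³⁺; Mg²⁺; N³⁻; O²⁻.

Al³⁺ < Mg²⁺ < O²⁻ < N³⁻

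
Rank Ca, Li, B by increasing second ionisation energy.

Ca, B, Li

The second ionization energy removes an electron from the +1 ion. For each element: Ca⁺ still has 1 valence electron; Li⁺ is the bare [He] core; B⁺ still has 2 valence electrons.
Breaking into a closed-shell core is much more expensive than removing a leftover valence electron — Li has the largest IE_2 here.
Valence configurations: Ca⁺ [Ar]4s¹, B⁺ [He]2s².
The numbers (kJ/mol): Ca 1145, Li 7298, B 2427.
Overall IE_2 order: Ca < B < Li.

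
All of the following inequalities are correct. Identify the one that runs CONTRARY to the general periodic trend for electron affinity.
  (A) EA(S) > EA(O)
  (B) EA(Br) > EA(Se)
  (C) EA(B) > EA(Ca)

(A)

The general trend: electron affinity increases across a period and decreases down a group.
(A) S (period 3, group 16) vs O (period 2, group 16): the stated order contradicts the simple trend.
(B) Br (period 4, group 17) vs Se (period 4, group 16): the stated order agrees with the simple trend.
(C) B (period 2, group 13) vs Ca (period 4, group 2): the stated order agrees with the simple trend.
The exception is (A): the compact 2p subshell of O repels the added electron more than S's larger 3p does.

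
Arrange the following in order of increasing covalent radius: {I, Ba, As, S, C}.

Radius decreases left→right (rising Z_eff, same n) and increases top→bottom (higher n).
These span different periods and groups, so the two trends combine.
S > C: the two effects oppose for this pair; the down-group effect wins (103 vs 75 pm).
As > S: relative to S, both the across-period and down-group shifts push As's atomic radius up.
I > As: period and group pull opposite ways; the down-group shift dominates (133 vs 121 pm).
Ba > I: both effects reinforce here, so Ba is clearly the larger of the two.
Tabulated atomic radius (pm): C 75, S 103, As 121, I 133, Ba 196.
So from smallest to largest: C < S < As < I < Ba.

C, S, As, I, Ba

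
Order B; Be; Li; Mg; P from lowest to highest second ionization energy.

Mg < Be < P < B < Li

Consider each +1 ion: B⁺ still has 2 valence electrons; Be⁺ still has 1 valence electron; Li⁺ is the bare [He] core; Mg⁺ still has 1 valence electron; P⁺ still has 4 valence electrons.
Pulling an electron out of a noble-gas core costs far more than removing a remaining valence electron, so Li sits at the high end of IE_2.
Valence configurations: B⁺ [He]2s², Be⁺ [He]2s¹, Mg⁺ [Ne]3s¹, P⁺ [Ne]3s²3p².
Approximate IE_2 values (kJ/mol): B 2427, Be 1757, Li 7298, Mg 1451, P 1907.
Overall IE_2 order: Mg < Be < P < B < Li.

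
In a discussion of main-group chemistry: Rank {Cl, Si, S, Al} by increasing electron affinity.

Al is in period 3, group 13; Si is in period 3, group 14; S is in period 3, group 16; Cl is in period 3, group 17.
Electron affinity generally becomes more exothermic across a period toward the halogens and less exothermic down a group.
All lie in period 3, so electron affinity increases left to right.
So from lowest to highest: Al < Si < S < Cl.

Al, Si, S, Cl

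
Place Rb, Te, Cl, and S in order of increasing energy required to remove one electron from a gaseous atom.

Rb, Te, S, Cl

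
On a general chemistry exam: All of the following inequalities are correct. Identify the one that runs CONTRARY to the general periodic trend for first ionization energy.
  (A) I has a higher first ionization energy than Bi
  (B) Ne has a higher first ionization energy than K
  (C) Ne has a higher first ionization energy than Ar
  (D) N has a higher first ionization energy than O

The general trend: first ionization energy increases across a period and decreases down a group.
(A) I (period 5, group 17) vs Bi (period 6, group 15): the stated order agrees with the simple trend.
(B) Ne (period 2, group 18) vs K (period 4, group 1): the stated order agrees with the simple trend.
(C) Ne (period 2, group 18) vs Ar (period 3, group 18): the stated order agrees with the simple trend.
(D) N (period 2, group 15) vs O (period 2, group 16): the stated order contradicts the simple trend.
The exception is (D): pairing an electron in O's 2p⁴ costs repulsion energy, so O ionizes more easily than half-filled N (2p³).

(D)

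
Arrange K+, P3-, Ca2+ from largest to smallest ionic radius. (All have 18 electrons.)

P3-, K+, Ca2+

All of these have 18 electrons, so size is governed by nuclear charge alone: the more protons, the stronger the pull on the same electron cloud, and the smaller the ion.
Nuclear charges: Ca2+ (Z=20), K+ (Z=19), P3- (Z=15).
Largest to smallest: P3- > K+ > Ca2+.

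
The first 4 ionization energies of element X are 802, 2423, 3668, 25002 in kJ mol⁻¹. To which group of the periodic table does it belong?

Group 13

Look for the largest jump between consecutive ionization energies: IE4/IE3 ≈ 6.8, far larger than any earlier ratio.
That jump marks the point where a core electron is being removed. So the atom has 3 valence electrons.
A main-group element with 3 valence electrons is in group 13.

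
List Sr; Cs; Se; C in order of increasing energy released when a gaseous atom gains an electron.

Sr < Cs < C < Se

C is in period 2, group 14; Se is in period 4, group 16; Sr is in period 5, group 2; Cs is in period 6, group 1.
Atoms with high Z_eff and room in the valence shell (especially the halogens) have the most exothermic electron affinities.
Neither a single period nor a single group — weigh both effects.
Cs > Sr: this pair runs against the simple trend — see the exception note.
C > Cs: relative to Cs, both the across-period and down-group shifts push C's electron affinity up.
Se > C: period and group pull opposite ways; the across-period shift dominates (195 vs 122 kJ/mol).
Note the exception: Cs has a higher electron affinity than Sr, contrary to the simple trend — adding an electron to Sr (ns²) has to open a new, higher-energy np subshell, which is unfavourable.
Approximate values (kJ/mol): C 122, Se 195, Sr 5, Cs 46.
So from lowest to highest: Sr < Cs < C < Se.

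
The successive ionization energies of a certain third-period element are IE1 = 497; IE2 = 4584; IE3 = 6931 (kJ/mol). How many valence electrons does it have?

1

Look for the largest jump between consecutive ionization energies: IE2/IE1 ≈ 9.2, far larger than any earlier ratio.
That jump marks the point where a core electron is being removed. So the atom has 1 valence electron.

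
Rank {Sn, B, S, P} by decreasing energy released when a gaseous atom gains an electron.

S, Sn, P, B

B is in period 2, group 13; P is in period 3, group 15; S is in period 3, group 16; Sn is in period 5, group 14.
Adding an electron releases more energy for atoms nearer the top right (short of the noble gases).
Here both period and group differ, so the two effects have to be weighed against each other.
P > B: period and group pull opposite ways; the across-period shift dominates (72 vs 27 kJ/mol).
Sn > P: this pair runs against the simple trend — see the exception note.
S > Sn: relative to Sn, both the across-period and down-group shifts push S's electron affinity up.
Note the exception: Sn has a higher electron affinity than P, contrary to the simple trend — adding an electron to P's half-filled np³ subshell costs electron-pairing energy.
Tabulated electron affinity (kJ/mol): B 27, P 72, S 200, Sn 107.
So from highest to lowest: S > Sn > P > B.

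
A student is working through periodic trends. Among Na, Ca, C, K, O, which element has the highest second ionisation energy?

IE_2 is the cost of taking one more electron from the +1 cation: Na⁺ is the bare [Ne] core; Ca⁺ still has 1 valence electron; C⁺ still has 3 valence electrons; K⁺ is the bare [Ar] core; O⁺ still has 5 valence electrons.
Usually core removal costs more than valence removal, but here the competition is close: a tightly held n=2 valence electron can cost more to remove than an n=3 core electron, so the actual values have to decide it.
Valence configurations: Ca⁺ [Ar]4s¹, C⁺ [He]2s²2p¹, O⁺ [He]2s²2p³.
Approximate IE_2 values (kJ/mol): Na 4562, Ca 1145, C 2353, K 3052, O 3388.
So the second ionization energies run Ca < C < K < O < Na.

Na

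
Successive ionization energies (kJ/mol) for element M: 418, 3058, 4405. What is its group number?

Group 1

Look for the largest jump between consecutive ionization energies: IE2/IE1 ≈ 7.3, far larger than any earlier ratio.
That jump marks the point where a core electron is being removed. So the atom has 1 valence electron.
A main-group element with 1 valence electron is in group 1.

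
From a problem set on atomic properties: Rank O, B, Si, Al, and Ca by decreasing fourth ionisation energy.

B > Al > O > Ca > Si

After 3 electrons have been removed, what remains? O³⁺ still has 3 valence electrons; B³⁺ is the bare [He] core; Si³⁺ still has 1 valence electron; Al³⁺ is the bare [Ne] core; Ca³⁺ is already 1 electron into the core.
Usually core removal costs more than valence removal, but here the competition is close: a tightly held n=2 valence electron can cost more to remove than an n=3 core electron, so the actual values have to decide it.
Valence configurations: O³⁺ [He]2s²2p¹, Si³⁺ [Ne]3s¹.
The numbers (kJ/mol): O 7469, B 25026, Si 4356, Al 11577, Ca 6491.
So the fourth ionization energies run Si < Ca < O < Al < B.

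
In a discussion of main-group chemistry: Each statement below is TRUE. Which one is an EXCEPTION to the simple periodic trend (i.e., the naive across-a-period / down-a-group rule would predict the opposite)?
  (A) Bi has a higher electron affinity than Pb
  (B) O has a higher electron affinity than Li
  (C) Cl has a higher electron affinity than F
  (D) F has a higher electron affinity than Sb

(C)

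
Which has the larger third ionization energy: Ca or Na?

After 2 electrons have been removed, what remains? Ca²⁺ is the bare [Ar] core; Na²⁺ is already 1 electron into the core.
All of these are removing an electron from a noble-gas core or deeper; the smaller core (lower principal quantum number) is held far more tightly, and within a period the higher nuclear charge binds the same core more tightly.
Tabulated IE_3 (kJ/mol): Ca 4912, Na 6910.
Putting it together, IE_3: Ca < Na.

Na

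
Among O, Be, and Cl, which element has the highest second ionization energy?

The second ionization energy removes an electron from the +1 ion. For each element: O⁺ still has 5 valence electrons; Be⁺ still has 1 valence electron; Cl⁺ still has 6 valence electrons.
All are still removing valence electrons, so compare the +1 ions as you would atoms: IE_2 generally rises across a period (higher Z_eff) and falls down a group (larger shell), subject to the usual subshell exceptions.
Valence configurations: O⁺ [He]2s²2p³, Be⁺ [He]2s¹, Cl⁺ [Ne]3s²3p⁴.
Approximate IE_2 values (kJ/mol): O 3388, Be 1757, Cl 2298.
Putting it together, IE_2: Be < Cl < O.

O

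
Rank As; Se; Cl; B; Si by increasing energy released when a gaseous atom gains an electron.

B is in period 2, group 13; Si is in period 3, group 14; Cl is in period 3, group 17; As is in period 4, group 15; Se is in period 4, group 16.
Adding an electron releases more energy for atoms nearer the top right (short of the noble gases).
Here both period and group differ, so the two effects have to be weighed against each other.
As > B: period and group pull opposite ways; the across-period shift dominates (78 vs 27 kJ/mol).
Si > As: period and group pull opposite ways; the down-group shift dominates (134 vs 78 kJ/mol).
Se > Si: the two effects oppose for this pair; the across-period effect wins (195 vs 134 kJ/mol).
Cl > Se: relative to Se, both the across-period and down-group shifts push Cl's electron affinity up.
Approximate values (kJ/mol): B 27, Si 134, Cl 349, As 78, Se 195.
So from lowest to highest: B < As < Si < Se < Cl.

B < As < Si < Se < Cl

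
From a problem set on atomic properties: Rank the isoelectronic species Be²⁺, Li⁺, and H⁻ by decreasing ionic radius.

All of these have 2 electrons, so size is governed by nuclear charge alone: the more protons, the stronger the pull on the same electron cloud, and the smaller the ion.
Nuclear charges: Be²⁺ (Z=4), Li⁺ (Z=3), H⁻ (Z=1).
Largest to smallest: H⁻ > Li⁺ > Be²⁺.

H⁻ > Li⁺ > Be²⁺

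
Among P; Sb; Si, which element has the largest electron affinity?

Si

EA tends to increase across a period and decrease down a group, though the pattern is less regular than for IE or radius.
Neither a single period nor a single group — weigh both effects.
Sb > P: this pair runs against the simple trend — see the exception note.
Si > Sb: the two effects oppose for this pair; the down-group effect wins (134 vs 103 kJ/mol).
Note the exception: Sb has a higher electron affinity than P, contrary to the simple trend — both are half-filled np³, but the pairing/repulsion penalty for the added electron shrinks as the p orbitals become larger and more diffuse down the group, and for Sb that outweighs the weaker nuclear attraction.
Note the exception: Si has a higher electron affinity than P, contrary to the simple trend — adding an electron to P's half-filled 3p³ is unfavourable, so Si (3p²) has the more exothermic EA.
For reference (kJ/mol): Si 134, P 72, Sb 103.
The largest electron affinity among these belongs to Si.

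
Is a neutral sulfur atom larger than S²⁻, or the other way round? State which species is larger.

S²⁻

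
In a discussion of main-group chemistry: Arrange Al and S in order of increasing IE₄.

S < Al

After 3 electrons have been removed, what remains? Al³⁺ is the bare [Ne] core; S³⁺ still has 3 valence electrons.
Pulling an electron out of a noble-gas core costs far more than removing a remaining valence electron, so Al sits at the high end of IE_4.
Approximate IE_4 values (kJ/mol): Al 11577, S 4556.
Overall IE_4 order: S < Al.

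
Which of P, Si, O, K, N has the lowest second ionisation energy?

Si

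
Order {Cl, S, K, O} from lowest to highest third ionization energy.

The third ionization energy removes an electron from the +2 ion. For each element: Cl²⁺ still has 5 valence electrons; S²⁺ still has 4 valence electrons; K²⁺ is already 1 electron into the core; O²⁺ still has 4 valence electrons.
Usually core removal costs more than valence removal, but here the competition is close: a tightly held n=2 valence electron can cost more to remove than an n=3 core electron, so the actual values have to decide it.
Valence configurations: Cl²⁺ [Ne]3s²3p³, S²⁺ [Ne]3s²3p², O²⁺ [He]2s²2p².
Approximate IE_3 values (kJ/mol): Cl 3822, S 3357, K 4420, O 5300.
Putting it together, IE_3: S < Cl < K < O.

S < Cl < K < O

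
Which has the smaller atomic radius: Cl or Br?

Cl

Cl is in period 3, group 17; Br is in period 4, group 17.
Moving right in a period, electrons are added to the same shell under a stronger nuclear pull, so atoms get smaller; moving down, a new shell is opened and atoms get larger.
All are in group 17, so atomic radius increases down the group.
So Cl has the smaller atomic radius (Cl < Br).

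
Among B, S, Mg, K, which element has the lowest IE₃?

After 2 electrons have been removed, what remains? B²⁺ still has 1 valence electron; S²⁺ still has 4 valence electrons; Mg²⁺ is the bare [Ne] core; K²⁺ is already 1 electron into the core.
Core electrons are held far more tightly than valence electrons, so K and Mg top the IE_3 order.
Valence configurations: B²⁺ [He]2s¹, S²⁺ [Ne]3s²3p².
The numbers (kJ/mol): B 3660, S 3357, Mg 7733, K 4420.
Overall IE_3 order: S < B < K < Mg.

S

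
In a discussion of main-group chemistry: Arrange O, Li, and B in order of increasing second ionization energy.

B < O < Li

IE_2 is the cost of taking one more electron from the +1 cation: O⁺ still has 5 valence electrons; Li⁺ is the bare [He] core; B⁺ still has 2 valence electrons.
Core electrons are held far more tightly than valence electrons, so Li tops the IE_2 order.
Valence configurations: O⁺ [He]2s²2p³, B⁺ [He]2s².
Tabulated IE_2 (kJ/mol): O 3388, Li 7298, B 2427.
So the second ionization energies run B < O < Li.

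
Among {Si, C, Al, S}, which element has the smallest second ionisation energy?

After 1 electron has been removed, what remains? Si⁺ still has 3 valence electrons; C⁺ still has 3 valence electrons; Al⁺ still has 2 valence electrons; S⁺ still has 5 valence electrons.
All are still removing valence electrons, so compare the +1 ions as you would atoms: IE_2 generally rises across a period (higher Z_eff) and falls down a group (larger shell), subject to the usual subshell exceptions.
Valence configurations: Si⁺ [Ne]3s²3p¹, C⁺ [He]2s²2p¹, Al⁺ [Ne]3s², S⁺ [Ne]3s²3p³.
Si⁺ loses a lone 3p electron whereas Al⁺ must break into a filled 3s² pair, so IE_2(Al) > IE_2(Si) even though Si has the higher nuclear charge.
Tabulated IE_2 (kJ/mol): Si 1577, C 2353, Al 1817, S 2252.
So the second ionization energies run Si < Al < S < C.

Si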